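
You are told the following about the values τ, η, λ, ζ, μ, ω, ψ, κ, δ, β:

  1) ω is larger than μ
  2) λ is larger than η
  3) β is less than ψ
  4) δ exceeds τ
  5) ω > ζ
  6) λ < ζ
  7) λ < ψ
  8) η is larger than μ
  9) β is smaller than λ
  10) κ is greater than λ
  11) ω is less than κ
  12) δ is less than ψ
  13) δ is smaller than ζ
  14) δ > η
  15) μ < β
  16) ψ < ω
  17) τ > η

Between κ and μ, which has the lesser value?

The relevant relations are μ < η; η < τ; τ < δ; δ < ζ; ζ < ω; ω < κ.
Together: μ < η < τ < δ < ζ < ω < κ.
So μ < κ; μ is the smaller of the two.

μ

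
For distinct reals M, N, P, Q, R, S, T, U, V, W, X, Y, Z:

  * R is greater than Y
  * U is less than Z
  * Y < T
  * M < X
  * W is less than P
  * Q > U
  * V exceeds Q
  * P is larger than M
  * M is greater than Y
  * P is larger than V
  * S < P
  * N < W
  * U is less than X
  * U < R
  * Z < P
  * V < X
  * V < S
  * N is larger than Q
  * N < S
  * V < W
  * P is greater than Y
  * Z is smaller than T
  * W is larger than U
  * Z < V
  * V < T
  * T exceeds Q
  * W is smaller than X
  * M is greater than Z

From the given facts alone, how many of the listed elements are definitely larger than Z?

The elements the relations force above Z are V, T, S, M, W, P, X — no chain reaches any other.
That is 7.

7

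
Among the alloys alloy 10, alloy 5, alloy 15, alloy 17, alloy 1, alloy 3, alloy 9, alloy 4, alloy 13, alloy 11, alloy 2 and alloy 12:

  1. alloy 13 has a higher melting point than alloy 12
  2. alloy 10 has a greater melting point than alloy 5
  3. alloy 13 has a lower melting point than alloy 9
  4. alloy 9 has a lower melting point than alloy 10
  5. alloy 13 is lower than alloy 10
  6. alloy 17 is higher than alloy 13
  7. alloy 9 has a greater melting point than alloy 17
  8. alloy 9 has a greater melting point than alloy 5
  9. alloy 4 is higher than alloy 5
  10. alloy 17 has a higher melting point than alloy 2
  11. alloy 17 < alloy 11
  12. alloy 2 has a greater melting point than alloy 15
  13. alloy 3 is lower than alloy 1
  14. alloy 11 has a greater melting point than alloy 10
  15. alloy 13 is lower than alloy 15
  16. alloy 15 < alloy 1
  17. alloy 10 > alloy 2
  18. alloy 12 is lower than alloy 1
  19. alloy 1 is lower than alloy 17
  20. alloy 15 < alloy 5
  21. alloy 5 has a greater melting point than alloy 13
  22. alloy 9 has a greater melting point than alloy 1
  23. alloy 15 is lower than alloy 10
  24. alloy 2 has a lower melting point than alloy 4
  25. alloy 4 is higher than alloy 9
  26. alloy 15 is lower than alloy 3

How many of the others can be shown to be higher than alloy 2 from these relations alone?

5

From alloy 2 the given relations immediately reach alloy 17, alloy 10, alloy 4.
From those, alloy 9, alloy 11 — 5 in total.
Nothing else is reachable above alloy 2; 5 in all.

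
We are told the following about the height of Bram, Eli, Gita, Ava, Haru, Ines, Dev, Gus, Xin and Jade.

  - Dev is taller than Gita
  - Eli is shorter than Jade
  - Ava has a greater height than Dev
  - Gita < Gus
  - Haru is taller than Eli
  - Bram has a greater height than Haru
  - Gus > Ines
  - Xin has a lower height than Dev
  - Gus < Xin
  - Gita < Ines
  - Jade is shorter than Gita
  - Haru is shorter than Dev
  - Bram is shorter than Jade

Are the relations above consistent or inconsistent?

consistent

The single ordering Eli < Haru < Bram < Jade < Gita < Ines < Gus < Xin < Dev < Ava satisfies every listed relation, so no contradiction arises.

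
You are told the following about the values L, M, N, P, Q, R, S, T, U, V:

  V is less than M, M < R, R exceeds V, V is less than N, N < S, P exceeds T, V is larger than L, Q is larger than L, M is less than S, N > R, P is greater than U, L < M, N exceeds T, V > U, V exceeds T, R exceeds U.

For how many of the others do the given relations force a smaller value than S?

Directly below S: M, N.
One step further: T, L, V, R (6 so far).
One step further: U (7 so far).
No other element is forced below S by the given relations, so the count is 7.

7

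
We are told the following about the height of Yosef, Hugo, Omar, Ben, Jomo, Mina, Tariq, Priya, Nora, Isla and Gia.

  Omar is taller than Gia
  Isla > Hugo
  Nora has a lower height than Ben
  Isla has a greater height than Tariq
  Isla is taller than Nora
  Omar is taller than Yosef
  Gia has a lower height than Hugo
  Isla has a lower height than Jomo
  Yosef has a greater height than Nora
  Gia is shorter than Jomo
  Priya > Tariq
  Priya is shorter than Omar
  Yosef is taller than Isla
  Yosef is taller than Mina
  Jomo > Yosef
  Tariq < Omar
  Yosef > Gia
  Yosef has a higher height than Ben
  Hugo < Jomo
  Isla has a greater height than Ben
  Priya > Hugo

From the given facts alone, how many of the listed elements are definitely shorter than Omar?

Directly below Omar: Gia, Tariq, Yosef, Priya.
One step further: Nora, Ben, Hugo, Isla, Mina (9 so far).
No other element is forced below Omar by the given relations, so the count is 9.

9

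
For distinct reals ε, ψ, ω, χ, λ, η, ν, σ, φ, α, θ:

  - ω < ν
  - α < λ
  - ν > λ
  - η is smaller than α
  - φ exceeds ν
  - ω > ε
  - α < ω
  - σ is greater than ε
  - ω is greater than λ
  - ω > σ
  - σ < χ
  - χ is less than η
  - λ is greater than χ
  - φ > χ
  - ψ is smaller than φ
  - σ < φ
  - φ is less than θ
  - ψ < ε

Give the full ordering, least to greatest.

ψ < ε < σ < χ < η < α < λ < ω < ν < φ < θ

The consecutive links are each given: ψ < ε; ε < σ; σ < χ; χ < η; η < α; α < λ; λ < ω; ω < ν; ν < φ; φ < θ.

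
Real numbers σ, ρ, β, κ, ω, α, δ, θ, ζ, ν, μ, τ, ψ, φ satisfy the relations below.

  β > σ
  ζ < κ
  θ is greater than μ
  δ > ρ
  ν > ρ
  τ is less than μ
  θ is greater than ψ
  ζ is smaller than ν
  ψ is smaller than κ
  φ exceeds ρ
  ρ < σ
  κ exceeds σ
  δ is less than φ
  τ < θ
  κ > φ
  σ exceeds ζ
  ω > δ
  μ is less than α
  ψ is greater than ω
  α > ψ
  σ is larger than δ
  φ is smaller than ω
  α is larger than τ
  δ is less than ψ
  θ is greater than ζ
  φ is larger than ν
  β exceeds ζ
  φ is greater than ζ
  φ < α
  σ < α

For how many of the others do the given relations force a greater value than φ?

5

The elements the relations force above φ are ω, ψ, θ, κ, α — no chain reaches any other.
That is 5.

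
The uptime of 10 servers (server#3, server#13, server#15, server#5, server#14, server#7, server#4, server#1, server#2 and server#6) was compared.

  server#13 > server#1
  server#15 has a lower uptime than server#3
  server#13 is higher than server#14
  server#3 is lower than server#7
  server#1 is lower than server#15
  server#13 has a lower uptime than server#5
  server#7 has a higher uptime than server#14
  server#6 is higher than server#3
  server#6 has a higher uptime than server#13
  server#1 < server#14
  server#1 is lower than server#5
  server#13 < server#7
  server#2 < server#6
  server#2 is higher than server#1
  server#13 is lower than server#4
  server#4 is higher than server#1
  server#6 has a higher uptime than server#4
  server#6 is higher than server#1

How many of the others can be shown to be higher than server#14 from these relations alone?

From server#14 the given relations immediately reach server#13, server#7.
From those, server#5, server#4, server#6 — 5 in total.
Nothing else is reachable above server#14; 5 in all.

5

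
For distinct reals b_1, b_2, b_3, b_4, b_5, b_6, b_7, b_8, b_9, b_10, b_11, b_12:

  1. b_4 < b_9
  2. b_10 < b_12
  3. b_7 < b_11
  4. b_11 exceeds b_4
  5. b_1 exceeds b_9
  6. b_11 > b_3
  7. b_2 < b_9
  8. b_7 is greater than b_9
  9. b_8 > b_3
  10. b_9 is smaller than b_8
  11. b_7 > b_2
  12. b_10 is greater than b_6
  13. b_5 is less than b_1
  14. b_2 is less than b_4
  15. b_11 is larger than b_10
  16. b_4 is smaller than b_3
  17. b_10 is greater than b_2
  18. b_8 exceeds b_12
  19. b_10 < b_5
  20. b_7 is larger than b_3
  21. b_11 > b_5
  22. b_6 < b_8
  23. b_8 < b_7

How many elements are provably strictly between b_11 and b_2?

8

Chaining upward from b_2 reaches: b_10, b_12, b_4, b_9, b_3, b_8, b_5, b_1, b_7.
Chaining downward from b_11 reaches: b_6, b_10, b_12, b_4, b_9, b_3, b_8, b_5, b_7.
Strictly between b_2 and b_11 are those in both lists: b_10, b_12, b_4, b_9, b_3, b_8, b_5, b_7 — 8 elements.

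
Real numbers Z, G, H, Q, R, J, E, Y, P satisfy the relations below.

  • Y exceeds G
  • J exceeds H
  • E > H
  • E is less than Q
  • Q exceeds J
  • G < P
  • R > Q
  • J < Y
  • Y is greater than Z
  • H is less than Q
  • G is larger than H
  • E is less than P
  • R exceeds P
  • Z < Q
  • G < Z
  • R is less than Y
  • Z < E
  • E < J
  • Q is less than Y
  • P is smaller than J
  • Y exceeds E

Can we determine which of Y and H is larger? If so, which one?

Y

Following the relations from H: H < G < Z < E < P < J < Q < R < Y.
So Y is larger.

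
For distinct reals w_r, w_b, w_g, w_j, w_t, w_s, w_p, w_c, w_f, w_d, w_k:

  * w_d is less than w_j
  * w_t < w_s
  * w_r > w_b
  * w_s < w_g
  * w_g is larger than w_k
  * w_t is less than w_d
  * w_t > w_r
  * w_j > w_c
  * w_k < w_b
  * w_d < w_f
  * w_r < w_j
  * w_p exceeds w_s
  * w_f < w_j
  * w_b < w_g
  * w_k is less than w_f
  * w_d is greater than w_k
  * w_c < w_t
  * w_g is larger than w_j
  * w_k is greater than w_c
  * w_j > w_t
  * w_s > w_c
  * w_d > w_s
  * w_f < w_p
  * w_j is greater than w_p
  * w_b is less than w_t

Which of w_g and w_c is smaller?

w_c

Link the given pairs in sequence: w_c < w_k; w_k < w_b; w_b < w_r; w_r < w_t; w_t < w_s; w_s < w_d; w_d < w_f; w_f < w_p; w_p < w_j; w_j < w_g.
Together: w_c < w_k < w_b < w_r < w_t < w_s < w_d < w_f < w_p < w_j < w_g.
So w_c < w_g; w_c is the smaller of the two.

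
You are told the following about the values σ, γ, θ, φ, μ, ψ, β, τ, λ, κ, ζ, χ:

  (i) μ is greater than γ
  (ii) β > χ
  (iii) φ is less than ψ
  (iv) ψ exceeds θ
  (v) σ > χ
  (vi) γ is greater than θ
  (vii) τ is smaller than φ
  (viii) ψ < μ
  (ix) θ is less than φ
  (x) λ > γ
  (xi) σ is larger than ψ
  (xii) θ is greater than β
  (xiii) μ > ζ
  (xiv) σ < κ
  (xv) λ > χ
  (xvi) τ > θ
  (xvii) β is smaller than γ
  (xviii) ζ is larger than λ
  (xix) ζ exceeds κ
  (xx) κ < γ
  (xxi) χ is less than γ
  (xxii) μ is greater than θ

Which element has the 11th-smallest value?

The consecutive relations fix a unique order: χ < β < θ < τ < φ < ψ < σ < κ < γ < λ < ζ < μ.
The 11th smallest is ζ.

ζ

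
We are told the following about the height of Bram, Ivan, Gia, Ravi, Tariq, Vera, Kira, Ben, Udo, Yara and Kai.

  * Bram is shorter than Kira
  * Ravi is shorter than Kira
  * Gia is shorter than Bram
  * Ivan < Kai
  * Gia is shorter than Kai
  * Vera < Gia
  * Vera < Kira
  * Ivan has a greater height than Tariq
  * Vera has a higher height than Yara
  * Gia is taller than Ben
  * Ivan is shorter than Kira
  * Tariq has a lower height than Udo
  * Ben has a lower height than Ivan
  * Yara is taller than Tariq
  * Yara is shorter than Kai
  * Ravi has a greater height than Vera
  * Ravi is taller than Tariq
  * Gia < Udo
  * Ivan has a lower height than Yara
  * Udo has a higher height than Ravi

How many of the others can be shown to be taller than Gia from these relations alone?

4

The elements the relations force above Gia are Bram, Udo, Kira, Kai — no chain reaches any other.
That is 4.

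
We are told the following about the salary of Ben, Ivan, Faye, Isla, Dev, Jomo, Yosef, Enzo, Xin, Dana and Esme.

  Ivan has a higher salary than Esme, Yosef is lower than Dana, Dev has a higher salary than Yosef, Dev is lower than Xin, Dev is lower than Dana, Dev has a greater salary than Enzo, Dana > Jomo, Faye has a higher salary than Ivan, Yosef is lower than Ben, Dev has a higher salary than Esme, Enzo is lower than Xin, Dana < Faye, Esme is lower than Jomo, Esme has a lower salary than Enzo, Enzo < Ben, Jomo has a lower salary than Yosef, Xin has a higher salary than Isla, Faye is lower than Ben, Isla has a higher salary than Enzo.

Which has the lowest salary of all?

Esme

Chaining upward from Esme: directly above it, Enzo, Ivan, Jomo, Dev; then Yosef, Dana, Isla, Faye, Xin, Ben.
That covers every other element, and nothing is given below Esme, so Esme is the lowest salary.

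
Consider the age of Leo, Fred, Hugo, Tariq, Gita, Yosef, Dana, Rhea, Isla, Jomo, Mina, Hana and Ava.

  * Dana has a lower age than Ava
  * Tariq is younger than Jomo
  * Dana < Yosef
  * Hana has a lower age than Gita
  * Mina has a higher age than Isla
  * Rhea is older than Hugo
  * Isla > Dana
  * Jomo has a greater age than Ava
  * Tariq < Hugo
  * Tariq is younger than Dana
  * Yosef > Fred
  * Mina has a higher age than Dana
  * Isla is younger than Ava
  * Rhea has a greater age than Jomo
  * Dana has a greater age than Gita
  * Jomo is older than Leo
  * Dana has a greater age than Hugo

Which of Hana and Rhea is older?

Hana < Gita and Gita < Dana give Hana < Dana.
With Dana < Isla: Hana < Gita < Dana < Isla.
Then Isla < Ava extends the chain to Ava.
With Ava < Jomo: Hana < Gita < Dana < Isla < Ava < Jomo.
Then Jomo < Rhea extends the chain to Rhea.
So Hana < Rhea; Rhea is the older of the two.

Rhea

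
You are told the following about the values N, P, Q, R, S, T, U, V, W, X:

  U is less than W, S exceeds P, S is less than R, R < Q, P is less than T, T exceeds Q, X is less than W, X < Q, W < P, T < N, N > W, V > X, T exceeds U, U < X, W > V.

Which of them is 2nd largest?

Chaining the given pairs: U < X < V < W < P < S < R < Q < T < N.
Counting 2 from the largest end gives T.

T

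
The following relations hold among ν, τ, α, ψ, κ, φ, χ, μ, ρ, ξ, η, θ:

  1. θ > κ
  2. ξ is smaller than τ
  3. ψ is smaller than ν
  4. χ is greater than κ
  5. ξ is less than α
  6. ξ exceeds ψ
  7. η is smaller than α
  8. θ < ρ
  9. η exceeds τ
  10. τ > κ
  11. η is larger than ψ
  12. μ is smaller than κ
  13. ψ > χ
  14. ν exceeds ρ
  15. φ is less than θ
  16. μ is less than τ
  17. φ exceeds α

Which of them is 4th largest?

φ

Chaining the given pairs: μ < κ < χ < ψ < ξ < τ < η < α < φ < θ < ρ < ν.
Counting 4 from the largest end gives φ.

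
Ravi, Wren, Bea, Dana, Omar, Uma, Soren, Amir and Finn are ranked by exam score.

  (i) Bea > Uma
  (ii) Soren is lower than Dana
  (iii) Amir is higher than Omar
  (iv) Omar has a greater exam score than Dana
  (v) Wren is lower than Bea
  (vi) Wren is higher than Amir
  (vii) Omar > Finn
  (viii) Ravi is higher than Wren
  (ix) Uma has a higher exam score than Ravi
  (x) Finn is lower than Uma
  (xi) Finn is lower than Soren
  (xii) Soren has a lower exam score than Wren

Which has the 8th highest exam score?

Chaining the given pairs: Finn < Soren < Dana < Omar < Amir < Wren < Ravi < Uma < Bea.
The 8th largest is Soren.

Soren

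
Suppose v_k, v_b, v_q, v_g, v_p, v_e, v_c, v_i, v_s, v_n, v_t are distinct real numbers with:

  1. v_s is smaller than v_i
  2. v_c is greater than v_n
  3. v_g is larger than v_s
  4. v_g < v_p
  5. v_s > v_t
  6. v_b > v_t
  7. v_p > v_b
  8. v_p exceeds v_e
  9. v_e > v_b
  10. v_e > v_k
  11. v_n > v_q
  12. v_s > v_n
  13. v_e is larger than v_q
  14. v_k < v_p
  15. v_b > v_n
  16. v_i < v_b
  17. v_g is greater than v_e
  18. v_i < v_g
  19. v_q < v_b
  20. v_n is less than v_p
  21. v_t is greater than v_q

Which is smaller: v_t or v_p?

v_t

The relevant relations are v_t < v_s; v_s < v_i; v_i < v_b; v_b < v_e; v_e < v_g; v_g < v_p.
Chaining these gives v_t < v_s < v_i < v_b < v_e < v_g < v_p.
So v_t < v_p; v_t is the smaller of the two.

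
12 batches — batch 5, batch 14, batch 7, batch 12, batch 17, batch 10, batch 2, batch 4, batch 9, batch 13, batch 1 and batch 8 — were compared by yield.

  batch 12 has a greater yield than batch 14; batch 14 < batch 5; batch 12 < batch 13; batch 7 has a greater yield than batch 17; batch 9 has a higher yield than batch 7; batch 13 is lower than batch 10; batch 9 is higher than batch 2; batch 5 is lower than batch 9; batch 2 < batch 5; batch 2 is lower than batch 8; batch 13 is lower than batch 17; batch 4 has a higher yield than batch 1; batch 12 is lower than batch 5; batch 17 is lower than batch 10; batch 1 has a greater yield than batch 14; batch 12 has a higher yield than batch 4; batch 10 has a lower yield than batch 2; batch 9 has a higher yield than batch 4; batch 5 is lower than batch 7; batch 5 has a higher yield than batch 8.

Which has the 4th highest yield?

Piecing the relations together gives one ordering: batch 14 < batch 1 < batch 4 < batch 12 < batch 13 < batch 17 < batch 10 < batch 2 < batch 8 < batch 5 < batch 7 < batch 9.
Counting 4 from the largest end gives batch 8.

batch 8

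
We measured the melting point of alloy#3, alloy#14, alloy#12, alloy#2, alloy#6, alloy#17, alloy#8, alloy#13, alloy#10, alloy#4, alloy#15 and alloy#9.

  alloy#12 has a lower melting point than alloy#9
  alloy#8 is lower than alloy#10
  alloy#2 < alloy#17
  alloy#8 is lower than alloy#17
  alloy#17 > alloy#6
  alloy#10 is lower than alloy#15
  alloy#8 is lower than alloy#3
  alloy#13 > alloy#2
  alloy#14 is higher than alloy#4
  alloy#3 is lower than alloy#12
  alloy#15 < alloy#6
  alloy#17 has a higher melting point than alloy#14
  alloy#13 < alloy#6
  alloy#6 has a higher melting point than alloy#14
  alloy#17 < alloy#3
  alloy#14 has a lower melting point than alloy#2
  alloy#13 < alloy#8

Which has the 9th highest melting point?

Piecing the relations together gives one ordering: alloy#4 < alloy#14 < alloy#2 < alloy#13 < alloy#8 < alloy#10 < alloy#15 < alloy#6 < alloy#17 < alloy#3 < alloy#12 < alloy#9.
Counting 9 from the largest end gives alloy#13.

alloy#13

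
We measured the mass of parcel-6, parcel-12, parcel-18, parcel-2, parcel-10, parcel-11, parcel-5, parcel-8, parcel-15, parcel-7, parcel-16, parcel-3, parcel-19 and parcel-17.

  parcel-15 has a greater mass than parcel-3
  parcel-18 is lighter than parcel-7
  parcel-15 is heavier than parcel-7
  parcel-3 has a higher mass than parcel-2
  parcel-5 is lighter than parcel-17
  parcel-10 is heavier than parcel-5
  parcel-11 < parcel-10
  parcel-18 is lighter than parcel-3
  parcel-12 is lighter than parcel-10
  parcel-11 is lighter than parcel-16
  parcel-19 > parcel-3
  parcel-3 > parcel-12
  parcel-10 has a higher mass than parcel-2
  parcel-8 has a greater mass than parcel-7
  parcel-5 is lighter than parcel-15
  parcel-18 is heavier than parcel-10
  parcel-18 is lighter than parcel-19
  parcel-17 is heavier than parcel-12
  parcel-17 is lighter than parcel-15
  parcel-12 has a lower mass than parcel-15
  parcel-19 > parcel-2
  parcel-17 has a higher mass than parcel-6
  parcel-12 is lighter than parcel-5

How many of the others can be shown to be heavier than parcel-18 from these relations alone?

5

From parcel-18 the given relations immediately reach parcel-3, parcel-7, parcel-19.
From those, parcel-15, parcel-8 — 5 in total.
No other element is forced above parcel-18 by the given relations, so the count is 5.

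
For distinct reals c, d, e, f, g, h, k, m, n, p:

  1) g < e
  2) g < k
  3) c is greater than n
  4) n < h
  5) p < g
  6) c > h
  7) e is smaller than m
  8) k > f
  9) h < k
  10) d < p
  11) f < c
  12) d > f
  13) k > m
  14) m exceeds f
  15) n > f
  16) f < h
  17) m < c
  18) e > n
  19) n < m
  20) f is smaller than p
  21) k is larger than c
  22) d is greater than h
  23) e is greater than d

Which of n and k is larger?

n < h and h < d give n < d.
Then d < p extends the chain to p.
With p < g: n < h < d < p < g.
Then g < e extends the chain to e.
With e < m: n < h < d < p < g < e < m.
Then m < c extends the chain to c.
With c < k: n < h < d < p < g < e < m < c < k.
So n < k; k is the larger of the two.

k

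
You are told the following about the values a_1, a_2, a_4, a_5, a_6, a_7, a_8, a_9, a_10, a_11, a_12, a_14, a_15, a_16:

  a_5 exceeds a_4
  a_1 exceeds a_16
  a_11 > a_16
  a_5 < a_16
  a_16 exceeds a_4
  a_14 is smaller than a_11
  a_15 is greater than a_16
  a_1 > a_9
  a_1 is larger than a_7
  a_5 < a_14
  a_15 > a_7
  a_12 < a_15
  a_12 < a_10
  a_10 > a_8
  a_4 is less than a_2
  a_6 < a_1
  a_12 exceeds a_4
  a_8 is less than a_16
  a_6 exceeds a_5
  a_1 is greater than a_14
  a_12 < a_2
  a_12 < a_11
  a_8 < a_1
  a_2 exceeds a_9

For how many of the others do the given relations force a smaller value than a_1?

8

From a_1 the given relations immediately reach a_8, a_9, a_16, a_6, a_14, a_7.
From those, a_4, a_5 — 8 in total.
Nothing else is reachable below a_1; 8 in all.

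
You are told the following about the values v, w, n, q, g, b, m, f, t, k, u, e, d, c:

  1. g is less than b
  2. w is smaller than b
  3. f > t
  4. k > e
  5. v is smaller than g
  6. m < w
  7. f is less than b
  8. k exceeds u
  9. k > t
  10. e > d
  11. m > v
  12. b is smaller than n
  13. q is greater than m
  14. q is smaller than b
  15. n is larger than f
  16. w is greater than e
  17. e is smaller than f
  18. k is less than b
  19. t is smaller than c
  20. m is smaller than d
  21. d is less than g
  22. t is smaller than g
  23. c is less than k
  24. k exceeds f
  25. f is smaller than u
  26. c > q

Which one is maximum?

n

v is not greatest since v < g; m is not greatest since m < d; t is not greatest since t < c; d is not greatest since d < e; q is not greatest since q < b; c is not greatest since c < k; e is not greatest since e < f; w is not greatest since w < b; f is not greatest since f < u; u is not greatest since u < k; k is not greatest since k < b; g is not greatest since g < b; b is not greatest since b < n.
Only n has nothing above it, so n is the maximum.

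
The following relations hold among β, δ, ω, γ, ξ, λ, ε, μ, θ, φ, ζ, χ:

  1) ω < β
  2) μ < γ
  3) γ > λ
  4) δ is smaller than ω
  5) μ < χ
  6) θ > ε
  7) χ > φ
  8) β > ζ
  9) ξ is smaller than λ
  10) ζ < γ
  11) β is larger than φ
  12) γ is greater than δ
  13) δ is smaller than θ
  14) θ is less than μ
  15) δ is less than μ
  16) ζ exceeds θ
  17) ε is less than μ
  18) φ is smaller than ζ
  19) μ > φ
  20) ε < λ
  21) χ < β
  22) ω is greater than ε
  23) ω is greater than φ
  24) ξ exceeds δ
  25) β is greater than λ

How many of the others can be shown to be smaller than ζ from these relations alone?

4

Directly below ζ: φ, θ.
One step further: δ, ε (4 so far).
Nothing else is reachable below ζ; 4 in all.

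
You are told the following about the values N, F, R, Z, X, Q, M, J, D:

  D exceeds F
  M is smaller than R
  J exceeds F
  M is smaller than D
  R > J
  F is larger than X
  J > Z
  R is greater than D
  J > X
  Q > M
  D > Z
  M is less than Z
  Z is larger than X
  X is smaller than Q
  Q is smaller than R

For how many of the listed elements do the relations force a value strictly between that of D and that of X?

The relations place X below D. An element lies strictly between them when it is forced above X and also forced below D.
Above X: {F, Z, Q, J, R}. Below D: {M, F, Z}.
Intersection: {F, Z} — 2.

2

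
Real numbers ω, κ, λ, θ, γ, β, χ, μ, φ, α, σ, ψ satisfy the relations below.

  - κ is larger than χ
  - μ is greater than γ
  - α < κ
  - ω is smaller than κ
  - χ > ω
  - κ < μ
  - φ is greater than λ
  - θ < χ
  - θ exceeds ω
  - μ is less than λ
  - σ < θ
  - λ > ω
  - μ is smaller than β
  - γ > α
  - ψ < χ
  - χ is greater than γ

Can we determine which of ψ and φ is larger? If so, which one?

φ

ψ < χ and χ < κ give ψ < κ.
Then κ < μ extends the chain to μ.
Then μ < λ extends the chain to λ.
With λ < φ: ψ < χ < κ < μ < λ < φ.
So φ is larger.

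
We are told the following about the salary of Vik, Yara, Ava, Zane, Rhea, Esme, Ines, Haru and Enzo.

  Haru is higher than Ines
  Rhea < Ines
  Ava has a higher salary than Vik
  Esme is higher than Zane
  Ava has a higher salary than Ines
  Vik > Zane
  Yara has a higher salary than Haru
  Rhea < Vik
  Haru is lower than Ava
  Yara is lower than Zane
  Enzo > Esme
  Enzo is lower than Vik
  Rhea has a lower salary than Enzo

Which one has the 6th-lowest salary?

Esme

Piecing the relations together gives one ordering: Rhea < Ines < Haru < Yara < Zane < Esme < Enzo < Vik < Ava.
Counting 6 from the smallest end gives Esme.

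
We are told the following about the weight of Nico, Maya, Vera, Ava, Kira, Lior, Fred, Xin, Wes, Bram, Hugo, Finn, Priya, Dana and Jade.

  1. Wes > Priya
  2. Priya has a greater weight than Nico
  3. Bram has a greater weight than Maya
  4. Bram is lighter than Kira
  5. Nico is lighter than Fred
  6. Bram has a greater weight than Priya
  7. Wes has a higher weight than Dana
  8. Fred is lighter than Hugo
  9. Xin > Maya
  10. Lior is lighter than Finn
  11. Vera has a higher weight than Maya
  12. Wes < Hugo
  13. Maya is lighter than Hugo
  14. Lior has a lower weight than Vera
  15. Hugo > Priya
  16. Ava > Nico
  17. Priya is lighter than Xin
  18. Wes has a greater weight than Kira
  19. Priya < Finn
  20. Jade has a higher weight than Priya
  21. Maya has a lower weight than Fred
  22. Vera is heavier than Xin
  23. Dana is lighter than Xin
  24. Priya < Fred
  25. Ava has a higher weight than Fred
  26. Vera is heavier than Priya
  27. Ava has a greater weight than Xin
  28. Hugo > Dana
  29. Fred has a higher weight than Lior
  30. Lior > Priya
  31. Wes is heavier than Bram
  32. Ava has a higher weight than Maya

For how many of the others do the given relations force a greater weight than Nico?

12

From Nico the given relations immediately reach Priya, Fred, Ava.
From those, Lior, Bram, Jade, Wes, Xin, Finn, Vera, Hugo — 11 in total.
From those, Kira — 12 in total.
Nothing else is reachable above Nico; 12 in all.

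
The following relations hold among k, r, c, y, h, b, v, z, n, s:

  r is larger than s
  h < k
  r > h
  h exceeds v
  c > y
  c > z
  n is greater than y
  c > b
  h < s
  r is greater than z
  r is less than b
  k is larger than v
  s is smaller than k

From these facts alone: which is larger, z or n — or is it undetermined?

Following every chain through z: above z we get r, b, c.
n is not reached, and no chain runs the other way from n to z.
So the given relations leave the order of z and n undetermined.

undetermined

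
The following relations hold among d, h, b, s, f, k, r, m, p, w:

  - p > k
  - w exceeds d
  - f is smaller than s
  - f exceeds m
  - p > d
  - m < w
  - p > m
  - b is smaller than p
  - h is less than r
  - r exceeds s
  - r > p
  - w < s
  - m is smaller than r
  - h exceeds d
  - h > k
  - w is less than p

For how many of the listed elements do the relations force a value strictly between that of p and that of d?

1

The relations place d below p. An element lies strictly between them when it is forced above d and also forced below p.
Above d: {w, s, h, r}. Below p: {m, w, b, k}.
Intersection: {w} — 1.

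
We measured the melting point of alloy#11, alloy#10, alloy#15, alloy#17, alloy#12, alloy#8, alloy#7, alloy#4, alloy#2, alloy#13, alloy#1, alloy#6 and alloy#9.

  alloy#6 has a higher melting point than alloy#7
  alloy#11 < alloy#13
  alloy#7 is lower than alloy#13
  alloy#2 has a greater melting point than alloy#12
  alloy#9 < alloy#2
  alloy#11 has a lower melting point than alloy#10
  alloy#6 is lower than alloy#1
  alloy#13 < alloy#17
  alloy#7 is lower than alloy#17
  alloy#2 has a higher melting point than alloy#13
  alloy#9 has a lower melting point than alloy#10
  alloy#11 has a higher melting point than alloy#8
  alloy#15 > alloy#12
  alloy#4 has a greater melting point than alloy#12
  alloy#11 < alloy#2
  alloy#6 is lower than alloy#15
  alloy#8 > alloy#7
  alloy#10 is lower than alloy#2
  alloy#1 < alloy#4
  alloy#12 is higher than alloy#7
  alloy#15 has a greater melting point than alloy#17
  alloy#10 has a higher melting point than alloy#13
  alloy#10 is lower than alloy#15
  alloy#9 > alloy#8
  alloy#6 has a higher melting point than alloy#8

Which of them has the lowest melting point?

alloy#7

alloy#8 is not least since alloy#7 < alloy#8; alloy#9 is not least since alloy#8 < alloy#9; alloy#11 is not least since alloy#8 < alloy#11; alloy#13 is not least since alloy#11 < alloy#13; alloy#6 is not least since alloy#7 < alloy#6; alloy#12 is not least since alloy#7 < alloy#12; alloy#17 is not least since alloy#7 < alloy#17; alloy#10 is not least since alloy#9 < alloy#10; alloy#1 is not least since alloy#6 < alloy#1; alloy#2 is not least since alloy#11 < alloy#2; alloy#4 is not least since alloy#1 < alloy#4; alloy#15 is not least since alloy#12 < alloy#15.
Only alloy#7 has nothing below it, so alloy#7 is the lowest melting point.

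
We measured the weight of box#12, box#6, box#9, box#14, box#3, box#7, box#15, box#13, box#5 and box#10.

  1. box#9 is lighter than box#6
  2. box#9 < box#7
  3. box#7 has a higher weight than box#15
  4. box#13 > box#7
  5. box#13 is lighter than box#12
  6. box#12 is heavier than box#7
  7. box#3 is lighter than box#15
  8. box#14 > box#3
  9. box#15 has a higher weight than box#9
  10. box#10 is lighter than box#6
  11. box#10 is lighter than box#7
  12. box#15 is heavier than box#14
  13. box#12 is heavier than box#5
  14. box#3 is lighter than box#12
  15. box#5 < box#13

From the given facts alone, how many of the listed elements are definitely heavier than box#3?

5

Directly above box#3: box#14, box#15, box#12.
One step further: box#7 (4 so far).
One step further: box#13 (5 so far).
Nothing else is reachable above box#3; 5 in all.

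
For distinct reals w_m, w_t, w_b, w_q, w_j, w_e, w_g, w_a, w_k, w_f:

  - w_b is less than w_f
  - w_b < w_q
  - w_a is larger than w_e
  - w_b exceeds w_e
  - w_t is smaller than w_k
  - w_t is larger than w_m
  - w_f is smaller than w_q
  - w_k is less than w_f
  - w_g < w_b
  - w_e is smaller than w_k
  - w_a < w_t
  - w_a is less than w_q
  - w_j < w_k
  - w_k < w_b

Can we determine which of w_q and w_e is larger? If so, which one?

Following the relations from w_e: w_e < w_a < w_t < w_k < w_f < w_q.
So w_q is larger.

w_q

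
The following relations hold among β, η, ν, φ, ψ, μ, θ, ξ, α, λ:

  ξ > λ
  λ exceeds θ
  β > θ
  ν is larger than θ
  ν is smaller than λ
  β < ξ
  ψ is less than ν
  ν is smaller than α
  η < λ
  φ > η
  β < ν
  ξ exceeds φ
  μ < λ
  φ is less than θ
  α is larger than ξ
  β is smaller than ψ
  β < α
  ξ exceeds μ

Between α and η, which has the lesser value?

η < φ and φ < θ give η < θ.
With θ < β: η < φ < θ < β.
Then β < ψ extends the chain to ψ.
Then ψ < ν extends the chain to ν.
Then ν < λ extends the chain to λ.
Then λ < ξ extends the chain to ξ.
Then ξ < α extends the chain to α.
So η < α; η is the smaller of the two.

η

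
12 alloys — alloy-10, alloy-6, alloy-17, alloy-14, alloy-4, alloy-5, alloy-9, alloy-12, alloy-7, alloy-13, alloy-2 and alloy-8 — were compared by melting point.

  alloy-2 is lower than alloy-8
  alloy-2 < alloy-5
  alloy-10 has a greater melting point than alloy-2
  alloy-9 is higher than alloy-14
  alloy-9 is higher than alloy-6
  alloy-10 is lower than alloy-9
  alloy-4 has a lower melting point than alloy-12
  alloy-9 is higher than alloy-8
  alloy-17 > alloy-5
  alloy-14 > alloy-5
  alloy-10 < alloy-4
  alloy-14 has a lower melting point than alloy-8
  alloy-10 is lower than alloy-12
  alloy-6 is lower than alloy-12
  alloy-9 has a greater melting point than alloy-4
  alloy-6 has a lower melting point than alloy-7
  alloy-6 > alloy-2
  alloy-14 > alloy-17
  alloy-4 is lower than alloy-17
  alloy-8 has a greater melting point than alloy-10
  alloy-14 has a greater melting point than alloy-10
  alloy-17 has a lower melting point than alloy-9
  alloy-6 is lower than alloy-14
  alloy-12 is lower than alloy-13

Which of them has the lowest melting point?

Chaining upward from alloy-2: directly above it, alloy-6, alloy-10, alloy-5, alloy-8; then alloy-4, alloy-12, alloy-17, alloy-14, alloy-7, alloy-9; then alloy-13.
That covers every other element, and nothing is given below alloy-2, so alloy-2 is the lowest melting point.

alloy-2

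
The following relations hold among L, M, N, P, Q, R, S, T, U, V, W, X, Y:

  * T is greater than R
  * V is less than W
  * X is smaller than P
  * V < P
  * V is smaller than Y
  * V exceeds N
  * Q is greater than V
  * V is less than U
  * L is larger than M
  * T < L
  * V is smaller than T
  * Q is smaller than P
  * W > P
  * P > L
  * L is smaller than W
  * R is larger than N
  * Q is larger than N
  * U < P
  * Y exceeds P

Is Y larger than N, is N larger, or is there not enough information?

The relevant relations are N < R; R < T; T < L; L < P; P < Y.
Together: N < R < T < L < P < Y.
So Y is larger.

Y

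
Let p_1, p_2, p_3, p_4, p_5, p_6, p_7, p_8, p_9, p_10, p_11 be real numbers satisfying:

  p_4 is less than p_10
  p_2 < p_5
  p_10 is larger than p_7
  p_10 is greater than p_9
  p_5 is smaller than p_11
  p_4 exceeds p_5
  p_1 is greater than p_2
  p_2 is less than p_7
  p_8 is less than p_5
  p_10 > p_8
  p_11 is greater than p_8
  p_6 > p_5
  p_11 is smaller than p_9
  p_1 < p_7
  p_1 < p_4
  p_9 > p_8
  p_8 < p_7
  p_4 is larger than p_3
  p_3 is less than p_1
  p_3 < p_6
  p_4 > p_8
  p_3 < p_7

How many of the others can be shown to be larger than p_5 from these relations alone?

Directly above p_5: p_4, p_11, p_6.
One step further: p_9, p_10 (5 so far).
No other element is forced above p_5 by the given relations, so the count is 5.

5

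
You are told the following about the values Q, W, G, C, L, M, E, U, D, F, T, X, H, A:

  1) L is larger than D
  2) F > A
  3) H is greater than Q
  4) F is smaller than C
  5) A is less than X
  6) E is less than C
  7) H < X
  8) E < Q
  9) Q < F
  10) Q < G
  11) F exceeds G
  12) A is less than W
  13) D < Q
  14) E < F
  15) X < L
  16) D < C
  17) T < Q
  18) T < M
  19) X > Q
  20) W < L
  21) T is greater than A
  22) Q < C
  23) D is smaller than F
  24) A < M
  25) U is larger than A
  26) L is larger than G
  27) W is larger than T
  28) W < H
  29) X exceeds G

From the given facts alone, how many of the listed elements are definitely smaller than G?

From G the given relations immediately reach Q.
From those, T, E, D — 4 in total.
From those, A — 5 in total.
Nothing else is reachable below G; 5 in all.

5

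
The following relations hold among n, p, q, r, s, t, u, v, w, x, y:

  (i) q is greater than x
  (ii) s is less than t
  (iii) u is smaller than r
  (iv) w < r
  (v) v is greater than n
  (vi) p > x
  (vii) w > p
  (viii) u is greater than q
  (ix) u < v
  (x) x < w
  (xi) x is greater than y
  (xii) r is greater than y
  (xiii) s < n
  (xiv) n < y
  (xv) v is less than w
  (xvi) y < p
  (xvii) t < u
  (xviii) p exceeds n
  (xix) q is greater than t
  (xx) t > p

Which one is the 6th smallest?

t

The consecutive relations fix a unique order: s < n < y < x < p < t < q < u < v < w < r.
Counting 6 from the smallest end gives t.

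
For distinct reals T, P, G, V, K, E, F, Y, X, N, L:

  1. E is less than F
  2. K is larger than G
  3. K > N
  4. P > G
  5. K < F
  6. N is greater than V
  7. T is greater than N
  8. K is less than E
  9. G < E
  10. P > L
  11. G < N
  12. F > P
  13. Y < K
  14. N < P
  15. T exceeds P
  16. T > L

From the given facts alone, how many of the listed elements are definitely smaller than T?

5

The elements the relations force below T are G, V, N, L, P — no chain reaches any other.
That is 5.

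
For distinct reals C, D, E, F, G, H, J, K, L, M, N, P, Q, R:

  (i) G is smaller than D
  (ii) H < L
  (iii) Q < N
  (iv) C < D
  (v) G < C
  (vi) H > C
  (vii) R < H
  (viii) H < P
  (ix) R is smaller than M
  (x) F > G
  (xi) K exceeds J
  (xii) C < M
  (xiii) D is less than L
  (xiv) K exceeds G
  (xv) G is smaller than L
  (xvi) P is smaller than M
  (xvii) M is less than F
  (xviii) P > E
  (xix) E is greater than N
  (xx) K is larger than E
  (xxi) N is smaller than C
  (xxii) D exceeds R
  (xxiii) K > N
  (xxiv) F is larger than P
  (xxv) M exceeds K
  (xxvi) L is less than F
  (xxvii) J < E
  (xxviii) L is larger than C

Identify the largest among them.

Chaining downward from F: directly below it, G, P, L, M; then R, C, E, K, H, D; then J, N; then Q.
That covers every other element, and nothing is given above F, so F is the largest.

F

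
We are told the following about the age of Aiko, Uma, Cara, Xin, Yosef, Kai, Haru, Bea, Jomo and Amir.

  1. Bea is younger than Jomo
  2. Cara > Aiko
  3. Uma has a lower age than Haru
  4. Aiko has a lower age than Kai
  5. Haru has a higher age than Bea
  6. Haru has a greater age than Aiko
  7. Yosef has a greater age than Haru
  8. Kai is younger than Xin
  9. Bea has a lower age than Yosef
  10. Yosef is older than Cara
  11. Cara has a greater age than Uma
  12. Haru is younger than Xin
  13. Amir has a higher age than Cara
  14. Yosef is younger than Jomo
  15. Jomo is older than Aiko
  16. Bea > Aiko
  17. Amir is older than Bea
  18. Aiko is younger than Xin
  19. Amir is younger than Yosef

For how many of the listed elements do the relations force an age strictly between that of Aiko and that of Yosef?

4

The relations place Aiko below Yosef. An element lies strictly between them when it is forced above Aiko and also forced below Yosef.
Above Aiko: {Bea, Cara, Haru, Amir, Kai, Jomo, Xin}. Below Yosef: {Uma, Bea, Cara, Haru, Amir}.
Intersection: {Bea, Cara, Haru, Amir} — 4.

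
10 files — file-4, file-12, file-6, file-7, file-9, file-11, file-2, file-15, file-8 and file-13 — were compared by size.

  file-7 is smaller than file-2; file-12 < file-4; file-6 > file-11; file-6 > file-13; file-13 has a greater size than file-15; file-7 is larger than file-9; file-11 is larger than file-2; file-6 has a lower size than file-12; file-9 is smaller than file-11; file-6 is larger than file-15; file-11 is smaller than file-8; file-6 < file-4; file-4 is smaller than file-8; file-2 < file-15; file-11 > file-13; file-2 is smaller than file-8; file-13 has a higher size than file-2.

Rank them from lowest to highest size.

file-9 < file-7 < file-2 < file-15 < file-13 < file-11 < file-6 < file-12 < file-4 < file-8

Each adjacent pair is fixed by a given relation: file-9 < file-7; file-7 < file-2; file-2 < file-15; file-15 < file-13; file-13 < file-11; file-11 < file-6; file-6 < file-12; file-12 < file-4; file-4 < file-8. Chaining them end to end gives the full order.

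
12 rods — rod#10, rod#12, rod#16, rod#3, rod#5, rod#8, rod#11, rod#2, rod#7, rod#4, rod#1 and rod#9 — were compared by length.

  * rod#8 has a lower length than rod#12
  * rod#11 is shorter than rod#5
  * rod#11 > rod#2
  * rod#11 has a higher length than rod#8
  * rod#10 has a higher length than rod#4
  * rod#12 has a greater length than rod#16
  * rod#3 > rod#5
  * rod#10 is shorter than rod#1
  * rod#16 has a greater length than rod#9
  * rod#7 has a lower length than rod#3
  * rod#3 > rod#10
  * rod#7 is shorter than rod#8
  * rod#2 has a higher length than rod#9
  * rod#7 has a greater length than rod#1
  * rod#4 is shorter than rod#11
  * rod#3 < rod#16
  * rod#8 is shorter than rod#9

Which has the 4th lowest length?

Piecing the relations together gives one ordering: rod#4 < rod#10 < rod#1 < rod#7 < rod#8 < rod#9 < rod#2 < rod#11 < rod#5 < rod#3 < rod#16 < rod#12.
Counting 4 from the smallest end gives rod#7.

rod#7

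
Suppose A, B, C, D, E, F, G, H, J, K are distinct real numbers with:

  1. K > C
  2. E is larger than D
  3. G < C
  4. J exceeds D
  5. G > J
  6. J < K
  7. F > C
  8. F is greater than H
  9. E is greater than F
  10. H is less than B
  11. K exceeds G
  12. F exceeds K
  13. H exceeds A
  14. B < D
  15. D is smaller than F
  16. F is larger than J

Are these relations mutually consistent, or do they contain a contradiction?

Every relation is compatible with A < H < B < D < J < G < C < K < F < E; the set is consistent.

consistent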